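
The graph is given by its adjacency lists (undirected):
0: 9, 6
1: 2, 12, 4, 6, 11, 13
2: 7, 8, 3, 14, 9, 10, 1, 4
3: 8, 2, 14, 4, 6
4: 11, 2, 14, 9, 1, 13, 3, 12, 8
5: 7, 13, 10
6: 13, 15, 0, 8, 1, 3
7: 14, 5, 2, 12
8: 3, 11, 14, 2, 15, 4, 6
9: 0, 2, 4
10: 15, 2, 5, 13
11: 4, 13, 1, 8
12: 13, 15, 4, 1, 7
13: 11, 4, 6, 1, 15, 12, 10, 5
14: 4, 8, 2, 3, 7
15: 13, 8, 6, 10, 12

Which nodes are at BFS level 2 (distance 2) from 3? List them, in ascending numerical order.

0, 1, 7, 9, 10, 11, 12, 13, 15

Level 0: 3
Level 1: 2, 4, 6, 8, 14
Level 2: 0, 1, 7, 9, 10, 11, 12, 13, 15
Level 3: 5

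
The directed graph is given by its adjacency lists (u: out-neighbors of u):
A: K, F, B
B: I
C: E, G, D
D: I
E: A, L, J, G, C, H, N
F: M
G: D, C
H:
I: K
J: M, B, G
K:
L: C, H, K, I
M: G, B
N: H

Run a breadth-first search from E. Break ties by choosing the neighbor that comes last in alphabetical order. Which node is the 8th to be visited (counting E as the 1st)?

A

Visit E; enqueue N, L, J, H, G, C, A → queue [N, L, J, H, G, C, A]
Visit N → queue [L, J, H, G, C, A]
Visit L; enqueue K, I → queue [J, H, G, C, A, K, I]
Visit J; enqueue M, B → queue [H, G, C, A, K, I, M, B]
Visit H → queue [G, C, A, K, I, M, B]
Visit G; enqueue D → queue [C, A, K, I, M, B, D]
Visit C → queue [A, K, I, M, B, D]
Visit A; enqueue F → queue [K, I, M, B, D, F]
Visit K → queue [I, M, B, D, F]
Visit I → queue [M, B, D, F]
Visit M → queue [B, D, F]
Visit B → queue [D, F]
Visit D → queue [F]
Visit F → queue []

Visit order: E, N, L, J, H, G, C, A, K, I, M, B, D, F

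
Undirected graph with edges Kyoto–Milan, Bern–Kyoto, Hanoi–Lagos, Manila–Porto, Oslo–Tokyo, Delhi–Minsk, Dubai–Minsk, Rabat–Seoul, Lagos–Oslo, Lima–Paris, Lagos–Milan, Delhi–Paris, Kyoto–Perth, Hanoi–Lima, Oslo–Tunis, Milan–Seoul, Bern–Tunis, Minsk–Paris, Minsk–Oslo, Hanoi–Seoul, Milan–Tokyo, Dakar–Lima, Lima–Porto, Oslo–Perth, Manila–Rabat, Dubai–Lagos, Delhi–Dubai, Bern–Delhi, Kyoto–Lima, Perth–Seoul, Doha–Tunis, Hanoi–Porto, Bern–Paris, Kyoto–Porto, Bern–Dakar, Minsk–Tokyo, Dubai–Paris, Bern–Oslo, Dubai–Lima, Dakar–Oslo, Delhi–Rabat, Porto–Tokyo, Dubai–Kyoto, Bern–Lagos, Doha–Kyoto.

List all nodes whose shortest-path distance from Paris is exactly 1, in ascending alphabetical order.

Bern, Delhi, Dubai, Lima, Minsk

Level 0: Paris
Level 1: Bern, Delhi, Dubai, Lima, Minsk
Level 2: Dakar, Hanoi, Kyoto, Lagos, Oslo, Porto, Rabat, Tokyo, Tunis
Level 3: Doha, Manila, Milan, Perth, Seoul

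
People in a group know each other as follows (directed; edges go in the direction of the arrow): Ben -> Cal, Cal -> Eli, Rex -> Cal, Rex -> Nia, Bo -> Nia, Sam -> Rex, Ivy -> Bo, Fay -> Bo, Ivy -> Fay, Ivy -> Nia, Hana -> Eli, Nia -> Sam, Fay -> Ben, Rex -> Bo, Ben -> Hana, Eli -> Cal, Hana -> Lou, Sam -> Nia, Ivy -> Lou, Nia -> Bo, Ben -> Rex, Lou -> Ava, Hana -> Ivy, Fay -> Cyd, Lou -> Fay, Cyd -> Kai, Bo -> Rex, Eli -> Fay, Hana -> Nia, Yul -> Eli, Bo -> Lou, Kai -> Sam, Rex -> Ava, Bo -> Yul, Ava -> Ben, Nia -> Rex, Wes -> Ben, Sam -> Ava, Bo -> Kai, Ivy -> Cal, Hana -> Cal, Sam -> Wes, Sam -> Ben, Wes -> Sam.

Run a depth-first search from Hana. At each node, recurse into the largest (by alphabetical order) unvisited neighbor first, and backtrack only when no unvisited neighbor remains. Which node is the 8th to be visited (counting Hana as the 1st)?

Eli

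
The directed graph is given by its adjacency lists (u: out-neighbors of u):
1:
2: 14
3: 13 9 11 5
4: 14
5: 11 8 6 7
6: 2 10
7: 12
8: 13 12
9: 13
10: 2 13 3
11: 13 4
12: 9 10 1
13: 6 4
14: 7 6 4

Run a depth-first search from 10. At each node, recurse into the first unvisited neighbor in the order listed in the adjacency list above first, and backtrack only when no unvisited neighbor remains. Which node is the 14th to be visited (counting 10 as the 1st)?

8

Visit 10
10 → 2
2 → 14
14 → 7
7 → 12
12 → 9
9 → 13
13 → 6
13 → 4
12 → 1
10 → 3
3 → 11
3 → 5
5 → 8

Visit order: 10, 2, 14, 7, 12, 9, 13, 6, 4, 1, 3, 11, 5, 8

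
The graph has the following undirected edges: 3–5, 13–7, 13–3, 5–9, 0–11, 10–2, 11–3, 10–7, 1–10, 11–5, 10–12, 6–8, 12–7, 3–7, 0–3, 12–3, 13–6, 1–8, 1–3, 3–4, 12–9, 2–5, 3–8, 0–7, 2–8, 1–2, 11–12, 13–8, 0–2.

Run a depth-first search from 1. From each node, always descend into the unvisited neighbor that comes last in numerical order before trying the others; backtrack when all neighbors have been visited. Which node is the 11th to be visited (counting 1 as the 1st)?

Visit 1
1 → 10
10 → 12
12 → 11
11 → 5
5 → 9
5 → 3
3 → 13
13 → 8
8 → 6
8 → 2
2 → 0
0 → 7
3 → 4

Visit order: 1, 10, 12, 11, 5, 9, 3, 13, 8, 6, 2, 0, 7, 4

2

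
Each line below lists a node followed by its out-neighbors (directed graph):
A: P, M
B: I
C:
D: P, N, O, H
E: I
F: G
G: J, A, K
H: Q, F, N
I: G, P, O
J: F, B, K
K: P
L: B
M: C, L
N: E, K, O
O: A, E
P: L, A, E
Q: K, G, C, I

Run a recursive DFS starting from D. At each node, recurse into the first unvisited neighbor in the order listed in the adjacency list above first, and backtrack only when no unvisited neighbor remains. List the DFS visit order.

D, P, L, B, I, G, J, F, K, A, M, C, O, E, N, H, Q

Visit D
D → P
P → L
L → B
B → I
I → G
G → J
J → F
J → K
G → A
A → M
M → C
I → O
O → E
D → N
D → H
H → Q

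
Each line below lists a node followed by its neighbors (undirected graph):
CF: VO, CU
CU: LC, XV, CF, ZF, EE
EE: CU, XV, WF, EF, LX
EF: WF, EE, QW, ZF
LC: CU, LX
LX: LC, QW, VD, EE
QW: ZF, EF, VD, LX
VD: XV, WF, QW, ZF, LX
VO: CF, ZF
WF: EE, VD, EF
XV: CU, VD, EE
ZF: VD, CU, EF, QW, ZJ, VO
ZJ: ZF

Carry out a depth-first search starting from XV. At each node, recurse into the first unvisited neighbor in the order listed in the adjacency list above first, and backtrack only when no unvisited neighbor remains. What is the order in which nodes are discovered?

XV -> CU -> LC -> LX -> QW -> ZF -> VD -> WF -> EE -> EF -> ZJ -> VO -> CF

Visit XV
XV → CU
CU → LC
LC → LX
LX → QW
QW → ZF
ZF → VD
VD → WF
WF → EE
EE → EF
ZF → ZJ
ZF → VO
VO → CF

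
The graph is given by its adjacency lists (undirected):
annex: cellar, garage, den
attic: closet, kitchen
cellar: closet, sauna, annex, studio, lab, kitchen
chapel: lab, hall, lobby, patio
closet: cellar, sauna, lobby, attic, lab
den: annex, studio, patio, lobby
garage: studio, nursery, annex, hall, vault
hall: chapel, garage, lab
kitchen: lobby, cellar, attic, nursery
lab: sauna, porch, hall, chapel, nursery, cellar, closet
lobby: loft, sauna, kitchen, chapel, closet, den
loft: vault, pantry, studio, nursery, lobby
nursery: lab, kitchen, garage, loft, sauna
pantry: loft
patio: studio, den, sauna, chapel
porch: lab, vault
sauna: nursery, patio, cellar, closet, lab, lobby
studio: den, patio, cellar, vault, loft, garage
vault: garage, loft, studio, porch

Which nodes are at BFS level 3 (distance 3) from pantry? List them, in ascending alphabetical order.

cellar, chapel, closet, den, garage, kitchen, lab, patio, porch, sauna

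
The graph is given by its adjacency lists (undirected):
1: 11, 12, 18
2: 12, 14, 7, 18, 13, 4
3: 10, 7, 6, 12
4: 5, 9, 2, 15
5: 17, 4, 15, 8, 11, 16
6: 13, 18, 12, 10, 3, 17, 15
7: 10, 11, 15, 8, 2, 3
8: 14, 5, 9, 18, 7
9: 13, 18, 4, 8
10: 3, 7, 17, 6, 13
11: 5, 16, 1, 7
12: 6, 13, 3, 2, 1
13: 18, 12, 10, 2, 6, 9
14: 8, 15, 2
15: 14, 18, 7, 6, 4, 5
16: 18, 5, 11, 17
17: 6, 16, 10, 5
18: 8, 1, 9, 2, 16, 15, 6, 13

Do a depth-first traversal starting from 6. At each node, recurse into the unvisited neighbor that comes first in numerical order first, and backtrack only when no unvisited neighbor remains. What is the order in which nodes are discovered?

6, 3, 7, 2, 4, 5, 8, 9, 13, 10, 17, 16, 11, 1, 12, 18, 15, 14

Visit 6
6 → 3
3 → 7
7 → 2
2 → 4
4 → 5
5 → 8
8 → 9
9 → 13
13 → 10
10 → 17
17 → 16
16 → 11
11 → 1
1 → 12
1 → 18
18 → 15
15 → 14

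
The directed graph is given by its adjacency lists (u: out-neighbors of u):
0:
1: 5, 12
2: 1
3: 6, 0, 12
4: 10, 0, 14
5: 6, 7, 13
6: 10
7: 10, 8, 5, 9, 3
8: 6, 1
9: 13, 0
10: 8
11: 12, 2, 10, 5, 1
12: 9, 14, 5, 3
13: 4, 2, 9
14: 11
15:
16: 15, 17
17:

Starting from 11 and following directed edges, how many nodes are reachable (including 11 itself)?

BFS from 11 visits: 11, 12, 2, 10, 5, 1, 9, 14, 3, 8, 6, 7, 13, 0, 4
Reachable nodes: 15 of 18 total.

15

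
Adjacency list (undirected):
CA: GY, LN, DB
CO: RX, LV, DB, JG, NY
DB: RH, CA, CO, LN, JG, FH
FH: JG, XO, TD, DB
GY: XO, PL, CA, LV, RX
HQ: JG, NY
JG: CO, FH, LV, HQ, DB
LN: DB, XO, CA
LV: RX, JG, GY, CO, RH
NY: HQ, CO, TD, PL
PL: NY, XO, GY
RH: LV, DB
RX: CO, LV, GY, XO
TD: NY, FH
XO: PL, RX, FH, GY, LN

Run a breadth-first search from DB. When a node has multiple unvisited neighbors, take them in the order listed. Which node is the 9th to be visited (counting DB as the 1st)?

GY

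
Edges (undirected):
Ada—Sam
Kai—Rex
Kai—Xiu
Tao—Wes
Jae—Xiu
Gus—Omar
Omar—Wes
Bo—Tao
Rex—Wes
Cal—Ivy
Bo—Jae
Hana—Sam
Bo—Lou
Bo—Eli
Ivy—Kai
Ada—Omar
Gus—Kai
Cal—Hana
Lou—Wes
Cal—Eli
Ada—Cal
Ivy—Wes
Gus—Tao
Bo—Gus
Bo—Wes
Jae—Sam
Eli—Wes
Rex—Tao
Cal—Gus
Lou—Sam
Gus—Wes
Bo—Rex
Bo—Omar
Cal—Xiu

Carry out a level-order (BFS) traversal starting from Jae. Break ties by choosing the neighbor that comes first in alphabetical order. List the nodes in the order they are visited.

Jae -> Bo -> Sam -> Xiu -> Eli -> Gus -> Lou -> Omar -> Rex -> Tao -> Wes -> Ada -> Hana -> Cal -> Kai -> Ivy

Visit Jae; enqueue Bo, Sam, Xiu → queue [Bo, Sam, Xiu]
Visit Bo; enqueue Eli, Gus, Lou, Omar, Rex, Tao, Wes → queue [Sam, Xiu, Eli, Gus, Lou, Omar, Rex, Tao, Wes]
Visit Sam; enqueue Ada, Hana → queue [Xiu, Eli, Gus, Lou, Omar, Rex, Tao, Wes, Ada, Hana]
Visit Xiu; enqueue Cal, Kai → queue [Eli, Gus, Lou, Omar, Rex, Tao, Wes, Ada, Hana, Cal, Kai]
Visit Eli → queue [Gus, Lou, Omar, Rex, Tao, Wes, Ada, Hana, Cal, Kai]
Visit Gus → queue [Lou, Omar, Rex, Tao, Wes, Ada, Hana, Cal, Kai]
Visit Lou → queue [Omar, Rex, Tao, Wes, Ada, Hana, Cal, Kai]
Visit Omar → queue [Rex, Tao, Wes, Ada, Hana, Cal, Kai]
Visit Rex → queue [Tao, Wes, Ada, Hana, Cal, Kai]
Visit Tao → queue [Wes, Ada, Hana, Cal, Kai]
Visit Wes; enqueue Ivy → queue [Ada, Hana, Cal, Kai, Ivy]
Visit Ada → queue [Hana, Cal, Kai, Ivy]
Visit Hana → queue [Cal, Kai, Ivy]
Visit Cal → queue [Kai, Ivy]
Visit Kai → queue [Ivy]
Visit Ivy → queue []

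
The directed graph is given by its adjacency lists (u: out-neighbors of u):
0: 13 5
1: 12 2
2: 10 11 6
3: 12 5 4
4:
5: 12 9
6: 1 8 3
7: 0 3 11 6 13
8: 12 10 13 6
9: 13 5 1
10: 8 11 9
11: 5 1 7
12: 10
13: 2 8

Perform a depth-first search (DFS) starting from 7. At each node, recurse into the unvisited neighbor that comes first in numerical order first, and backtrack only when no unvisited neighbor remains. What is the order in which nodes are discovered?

7 -> 0 -> 5 -> 9 -> 1 -> 2 -> 6 -> 3 -> 4 -> 12 -> 10 -> 8 -> 13 -> 11

Visit 7
7 → 0
0 → 5
5 → 9
9 → 1
1 → 2
2 → 6
6 → 3
3 → 4
3 → 12
12 → 10
10 → 8
8 → 13
10 → 11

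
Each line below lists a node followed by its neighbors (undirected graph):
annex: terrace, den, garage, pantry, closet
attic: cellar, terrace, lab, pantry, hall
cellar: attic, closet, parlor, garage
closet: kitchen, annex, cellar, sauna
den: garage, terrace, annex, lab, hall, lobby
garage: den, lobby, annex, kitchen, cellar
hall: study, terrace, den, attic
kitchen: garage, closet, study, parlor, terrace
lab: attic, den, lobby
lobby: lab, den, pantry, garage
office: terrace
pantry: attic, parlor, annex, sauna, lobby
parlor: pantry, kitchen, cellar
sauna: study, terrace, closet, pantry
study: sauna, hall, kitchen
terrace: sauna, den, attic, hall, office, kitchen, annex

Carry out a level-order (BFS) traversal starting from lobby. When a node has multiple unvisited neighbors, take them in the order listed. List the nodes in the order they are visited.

lobby → lab → den → pantry → garage → attic → terrace → annex → hall → parlor → sauna → kitchen → cellar → office → closet → study

Visit lobby; enqueue lab, den, pantry, garage → queue [lab, den, pantry, garage]
Visit lab; enqueue attic → queue [den, pantry, garage, attic]
Visit den; enqueue terrace, annex, hall → queue [pantry, garage, attic, terrace, annex, hall]
Visit pantry; enqueue parlor, sauna → queue [garage, attic, terrace, annex, hall, parlor, sauna]
Visit garage; enqueue kitchen, cellar → queue [attic, terrace, annex, hall, parlor, sauna, kitchen, cellar]
Visit attic → queue [terrace, annex, hall, parlor, sauna, kitchen, cellar]
Visit terrace; enqueue office → queue [annex, hall, parlor, sauna, kitchen, cellar, office]
Visit annex; enqueue closet → queue [hall, parlor, sauna, kitchen, cellar, office, closet]
Visit hall; enqueue study → queue [parlor, sauna, kitchen, cellar, office, closet, study]
Visit parlor → queue [sauna, kitchen, cellar, office, closet, study]
Visit sauna → queue [kitchen, cellar, office, closet, study]
Visit kitchen → queue [cellar, office, closet, study]
Visit cellar → queue [office, closet, study]
Visit office → queue [closet, study]
Visit closet → queue [study]
Visit study → queue []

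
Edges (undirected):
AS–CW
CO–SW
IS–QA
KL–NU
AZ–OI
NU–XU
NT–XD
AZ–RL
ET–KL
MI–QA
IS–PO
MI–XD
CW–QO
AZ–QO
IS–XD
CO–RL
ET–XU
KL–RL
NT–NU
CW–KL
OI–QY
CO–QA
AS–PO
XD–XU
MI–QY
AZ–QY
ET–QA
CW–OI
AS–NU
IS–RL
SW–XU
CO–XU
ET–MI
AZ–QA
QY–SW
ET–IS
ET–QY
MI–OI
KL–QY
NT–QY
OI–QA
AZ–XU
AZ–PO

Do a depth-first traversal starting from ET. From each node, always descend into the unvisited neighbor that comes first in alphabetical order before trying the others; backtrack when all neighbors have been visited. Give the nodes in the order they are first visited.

Visit ET
ET → IS
IS → PO
PO → AS
AS → CW
CW → KL
KL → NU
NU → NT
NT → QY
QY → AZ
AZ → OI
OI → MI
MI → QA
QA → CO
CO → RL
CO → SW
SW → XU
XU → XD
AZ → QO

ET -> IS -> PO -> AS -> CW -> KL -> NU -> NT -> QY -> AZ -> OI -> MI -> QA -> CO -> RL -> SW -> XU -> XD -> QO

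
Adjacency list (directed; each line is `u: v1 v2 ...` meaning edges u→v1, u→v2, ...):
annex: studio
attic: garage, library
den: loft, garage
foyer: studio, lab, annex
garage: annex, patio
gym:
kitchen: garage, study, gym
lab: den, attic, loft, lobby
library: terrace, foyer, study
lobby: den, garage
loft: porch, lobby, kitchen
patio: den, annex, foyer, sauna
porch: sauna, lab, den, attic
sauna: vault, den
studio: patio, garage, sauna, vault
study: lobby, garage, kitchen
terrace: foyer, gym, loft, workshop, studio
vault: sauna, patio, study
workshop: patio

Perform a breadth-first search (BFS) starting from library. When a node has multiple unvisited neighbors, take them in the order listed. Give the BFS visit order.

Visit library; enqueue terrace, foyer, study → queue [terrace, foyer, study]
Visit terrace; enqueue gym, loft, workshop, studio → queue [foyer, study, gym, loft, workshop, studio]
Visit foyer; enqueue lab, annex → queue [study, gym, loft, workshop, studio, lab, annex]
Visit study; enqueue lobby, garage, kitchen → queue [gym, loft, workshop, studio, lab, annex, lobby, garage, kitchen]
Visit gym → queue [loft, workshop, studio, lab, annex, lobby, garage, kitchen]
Visit loft; enqueue porch → queue [workshop, studio, lab, annex, lobby, garage, kitchen, porch]
Visit workshop; enqueue patio → queue [studio, lab, annex, lobby, garage, kitchen, porch, patio]
Visit studio; enqueue sauna, vault → queue [lab, annex, lobby, garage, kitchen, porch, patio, sauna, vault]
Visit lab; enqueue den, attic → queue [annex, lobby, garage, kitchen, porch, patio, sauna, vault, den, attic]
Visit annex → queue [lobby, garage, kitchen, porch, patio, sauna, vault, den, attic]
Visit lobby → queue [garage, kitchen, porch, patio, sauna, vault, den, attic]
Visit garage → queue [kitchen, porch, patio, sauna, vault, den, attic]
Visit kitchen → queue [porch, patio, sauna, vault, den, attic]
Visit porch → queue [patio, sauna, vault, den, attic]
Visit patio → queue [sauna, vault, den, attic]
Visit sauna → queue [vault, den, attic]
Visit vault → queue [den, attic]
Visit den → queue [attic]
Visit attic → queue []

library, terrace, foyer, study, gym, loft, workshop, studio, lab, annex, lobby, garage, kitchen, porch, patio, sauna, vault, den, attic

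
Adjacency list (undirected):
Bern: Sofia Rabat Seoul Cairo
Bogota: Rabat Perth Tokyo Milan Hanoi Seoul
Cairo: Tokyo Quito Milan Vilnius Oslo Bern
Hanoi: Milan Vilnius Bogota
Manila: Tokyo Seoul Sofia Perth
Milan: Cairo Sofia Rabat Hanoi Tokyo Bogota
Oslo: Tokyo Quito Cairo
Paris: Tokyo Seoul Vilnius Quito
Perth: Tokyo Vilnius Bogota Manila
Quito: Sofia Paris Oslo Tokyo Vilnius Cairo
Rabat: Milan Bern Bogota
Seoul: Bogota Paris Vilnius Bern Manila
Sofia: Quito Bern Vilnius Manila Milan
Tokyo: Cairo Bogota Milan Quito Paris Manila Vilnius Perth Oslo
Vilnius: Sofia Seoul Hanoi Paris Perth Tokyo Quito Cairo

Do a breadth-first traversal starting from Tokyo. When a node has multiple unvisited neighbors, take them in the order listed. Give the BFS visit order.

Tokyo, Cairo, Bogota, Milan, Quito, Paris, Manila, Vilnius, Perth, Oslo, Bern, Rabat, Hanoi, Seoul, Sofia

Visit Tokyo; enqueue Cairo, Bogota, Milan, Quito, Paris, Manila, Vilnius, Perth, Oslo → queue [Cairo, Bogota, Milan, Quito, Paris, Manila, Vilnius, Perth, Oslo]
Visit Cairo; enqueue Bern → queue [Bogota, Milan, Quito, Paris, Manila, Vilnius, Perth, Oslo, Bern]
Visit Bogota; enqueue Rabat, Hanoi, Seoul → queue [Milan, Quito, Paris, Manila, Vilnius, Perth, Oslo, Bern, Rabat, Hanoi, Seoul]
Visit Milan; enqueue Sofia → queue [Quito, Paris, Manila, Vilnius, Perth, Oslo, Bern, Rabat, Hanoi, Seoul, Sofia]
Visit Quito → queue [Paris, Manila, Vilnius, Perth, Oslo, Bern, Rabat, Hanoi, Seoul, Sofia]
Visit Paris → queue [Manila, Vilnius, Perth, Oslo, Bern, Rabat, Hanoi, Seoul, Sofia]
Visit Manila → queue [Vilnius, Perth, Oslo, Bern, Rabat, Hanoi, Seoul, Sofia]
Visit Vilnius → queue [Perth, Oslo, Bern, Rabat, Hanoi, Seoul, Sofia]
Visit Perth → queue [Oslo, Bern, Rabat, Hanoi, Seoul, Sofia]
Visit Oslo → queue [Bern, Rabat, Hanoi, Seoul, Sofia]
Visit Bern → queue [Rabat, Hanoi, Seoul, Sofia]
Visit Rabat → queue [Hanoi, Seoul, Sofia]
Visit Hanoi → queue [Seoul, Sofia]
Visit Seoul → queue [Sofia]
Visit Sofia → queue []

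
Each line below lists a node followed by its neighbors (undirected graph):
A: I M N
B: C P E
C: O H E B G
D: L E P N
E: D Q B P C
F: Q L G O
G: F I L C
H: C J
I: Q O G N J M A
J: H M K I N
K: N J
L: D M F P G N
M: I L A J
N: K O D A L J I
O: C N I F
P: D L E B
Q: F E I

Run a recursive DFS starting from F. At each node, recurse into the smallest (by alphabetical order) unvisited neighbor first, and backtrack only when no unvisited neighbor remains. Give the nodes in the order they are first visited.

F -> G -> C -> B -> E -> D -> L -> M -> A -> I -> J -> H -> K -> N -> O -> Q -> P

Visit F
F → G
G → C
C → B
B → E
E → D
D → L
L → M
M → A
A → I
I → J
J → H
J → K
K → N
N → O
I → Q
L → P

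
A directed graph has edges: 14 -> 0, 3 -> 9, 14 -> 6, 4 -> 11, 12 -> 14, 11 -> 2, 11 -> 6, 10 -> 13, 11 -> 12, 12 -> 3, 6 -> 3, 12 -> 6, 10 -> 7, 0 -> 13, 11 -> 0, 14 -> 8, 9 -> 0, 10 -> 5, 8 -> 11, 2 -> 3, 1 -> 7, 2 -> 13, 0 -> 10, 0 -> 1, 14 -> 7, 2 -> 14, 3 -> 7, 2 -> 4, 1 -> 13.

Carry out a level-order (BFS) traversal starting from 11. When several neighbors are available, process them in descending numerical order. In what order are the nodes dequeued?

11 → 12 → 6 → 2 → 0 → 14 → 3 → 13 → 4 → 10 → 1 → 8 → 7 → 9 → 5

Visit 11; enqueue 12, 6, 2, 0 → queue [12, 6, 2, 0]
Visit 12; enqueue 14, 3 → queue [6, 2, 0, 14, 3]
Visit 6 → queue [2, 0, 14, 3]
Visit 2; enqueue 13, 4 → queue [0, 14, 3, 13, 4]
Visit 0; enqueue 10, 1 → queue [14, 3, 13, 4, 10, 1]
Visit 14; enqueue 8, 7 → queue [3, 13, 4, 10, 1, 8, 7]
Visit 3; enqueue 9 → queue [13, 4, 10, 1, 8, 7, 9]
Visit 13 → queue [4, 10, 1, 8, 7, 9]
Visit 4 → queue [10, 1, 8, 7, 9]
Visit 10; enqueue 5 → queue [1, 8, 7, 9, 5]
Visit 1 → queue [8, 7, 9, 5]
Visit 8 → queue [7, 9, 5]
Visit 7 → queue [9, 5]
Visit 9 → queue [5]
Visit 5 → queue []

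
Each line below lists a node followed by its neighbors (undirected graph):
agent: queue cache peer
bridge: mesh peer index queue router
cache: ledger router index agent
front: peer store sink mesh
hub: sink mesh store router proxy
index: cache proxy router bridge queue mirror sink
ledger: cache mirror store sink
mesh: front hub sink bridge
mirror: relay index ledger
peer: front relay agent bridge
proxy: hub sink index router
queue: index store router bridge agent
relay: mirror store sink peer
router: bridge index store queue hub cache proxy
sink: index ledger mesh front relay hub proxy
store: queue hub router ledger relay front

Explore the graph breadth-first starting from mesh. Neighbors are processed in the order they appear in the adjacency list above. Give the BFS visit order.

mesh, front, hub, sink, bridge, peer, store, router, proxy, index, ledger, relay, queue, agent, cache, mirror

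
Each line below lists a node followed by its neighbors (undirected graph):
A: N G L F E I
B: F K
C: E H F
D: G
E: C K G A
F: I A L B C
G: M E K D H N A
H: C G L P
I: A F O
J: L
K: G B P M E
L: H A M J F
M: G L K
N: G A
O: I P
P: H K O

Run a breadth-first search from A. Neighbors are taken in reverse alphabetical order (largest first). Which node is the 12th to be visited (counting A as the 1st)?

K

Visit A; enqueue N, L, I, G, F, E → queue [N, L, I, G, F, E]
Visit N → queue [L, I, G, F, E]
Visit L; enqueue M, J, H → queue [I, G, F, E, M, J, H]
Visit I; enqueue O → queue [G, F, E, M, J, H, O]
Visit G; enqueue K, D → queue [F, E, M, J, H, O, K, D]
Visit F; enqueue C, B → queue [E, M, J, H, O, K, D, C, B]
Visit E → queue [M, J, H, O, K, D, C, B]
Visit M → queue [J, H, O, K, D, C, B]
Visit J → queue [H, O, K, D, C, B]
Visit H; enqueue P → queue [O, K, D, C, B, P]
Visit O → queue [K, D, C, B, P]
Visit K → queue [D, C, B, P]
Visit D → queue [C, B, P]
Visit C → queue [B, P]
Visit B → queue [P]
Visit P → queue []

Visit order: A, N, L, I, G, F, E, M, J, H, O, K, D, C, B, P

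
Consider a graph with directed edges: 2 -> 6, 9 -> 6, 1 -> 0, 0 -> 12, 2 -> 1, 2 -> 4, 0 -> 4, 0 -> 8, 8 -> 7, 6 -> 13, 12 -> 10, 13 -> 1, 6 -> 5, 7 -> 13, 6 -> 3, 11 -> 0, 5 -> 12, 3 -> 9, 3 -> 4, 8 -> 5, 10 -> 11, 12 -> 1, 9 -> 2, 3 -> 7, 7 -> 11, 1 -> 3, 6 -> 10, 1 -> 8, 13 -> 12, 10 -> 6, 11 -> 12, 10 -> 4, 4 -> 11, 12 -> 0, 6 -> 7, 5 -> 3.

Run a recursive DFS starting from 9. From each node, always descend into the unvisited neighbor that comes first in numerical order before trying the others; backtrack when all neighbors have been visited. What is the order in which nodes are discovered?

9, 2, 1, 0, 4, 11, 12, 10, 6, 3, 7, 13, 5, 8

Visit 9
9 → 2
2 → 1
1 → 0
0 → 4
4 → 11
11 → 12
12 → 10
10 → 6
6 → 3
3 → 7
7 → 13
6 → 5
0 → 8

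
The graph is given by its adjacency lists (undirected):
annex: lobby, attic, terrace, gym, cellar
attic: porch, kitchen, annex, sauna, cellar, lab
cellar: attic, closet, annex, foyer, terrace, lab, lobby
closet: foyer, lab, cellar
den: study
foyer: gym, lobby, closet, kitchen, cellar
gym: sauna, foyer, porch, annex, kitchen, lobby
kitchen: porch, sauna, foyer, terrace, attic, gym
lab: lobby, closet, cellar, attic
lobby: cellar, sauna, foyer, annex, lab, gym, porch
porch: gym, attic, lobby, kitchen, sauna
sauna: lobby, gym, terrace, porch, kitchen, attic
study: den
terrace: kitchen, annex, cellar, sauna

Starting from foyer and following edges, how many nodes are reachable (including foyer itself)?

12

BFS from foyer visits: foyer, gym, lobby, closet, kitchen, cellar, sauna, porch, annex, lab, terrace, attic
Reachable nodes: 12 of 14 total.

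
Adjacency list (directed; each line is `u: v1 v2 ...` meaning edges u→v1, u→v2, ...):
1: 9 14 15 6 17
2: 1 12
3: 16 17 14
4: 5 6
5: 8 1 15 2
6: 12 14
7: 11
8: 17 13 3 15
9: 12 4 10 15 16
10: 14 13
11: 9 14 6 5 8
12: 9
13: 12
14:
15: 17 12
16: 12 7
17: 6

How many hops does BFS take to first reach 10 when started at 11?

2

Level 0: 11
Level 1: 5, 6, 8, 9, 14
Level 2: 1, 2, 3, 4, 10, 12, 13, 15, 16, 17
Level 3: 7
10 first appears at level 2.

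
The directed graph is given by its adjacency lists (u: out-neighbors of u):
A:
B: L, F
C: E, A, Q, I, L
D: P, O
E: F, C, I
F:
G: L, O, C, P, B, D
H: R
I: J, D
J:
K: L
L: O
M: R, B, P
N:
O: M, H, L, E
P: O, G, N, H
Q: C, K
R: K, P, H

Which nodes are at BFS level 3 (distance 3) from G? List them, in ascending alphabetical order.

J, K, R

Level 0: G
Level 1: B, C, D, L, O, P
Level 2: A, E, F, H, I, M, N, Q
Level 3: J, K, R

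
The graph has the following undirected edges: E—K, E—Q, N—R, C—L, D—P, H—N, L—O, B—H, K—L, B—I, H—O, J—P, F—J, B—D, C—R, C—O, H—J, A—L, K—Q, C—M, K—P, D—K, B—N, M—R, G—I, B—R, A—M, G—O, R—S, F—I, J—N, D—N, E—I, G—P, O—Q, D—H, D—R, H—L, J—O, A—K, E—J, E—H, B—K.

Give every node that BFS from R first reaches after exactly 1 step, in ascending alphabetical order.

Level 0: R
Level 1: B, C, D, M, N, S
Level 2: A, H, I, J, K, L, O, P
Level 3: E, F, G, Q

B, C, D, M, N, S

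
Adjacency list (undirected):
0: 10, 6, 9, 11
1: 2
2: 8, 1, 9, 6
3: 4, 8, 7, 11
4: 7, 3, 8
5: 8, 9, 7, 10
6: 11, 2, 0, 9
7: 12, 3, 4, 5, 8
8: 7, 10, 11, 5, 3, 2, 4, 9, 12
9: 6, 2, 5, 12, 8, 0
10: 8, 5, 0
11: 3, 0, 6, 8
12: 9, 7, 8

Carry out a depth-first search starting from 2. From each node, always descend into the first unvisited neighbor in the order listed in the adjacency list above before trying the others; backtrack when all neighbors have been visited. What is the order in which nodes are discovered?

Visit 2
2 → 8
8 → 7
7 → 12
12 → 9
9 → 6
6 → 11
11 → 3
3 → 4
11 → 0
0 → 10
10 → 5
2 → 1

2 -> 8 -> 7 -> 12 -> 9 -> 6 -> 11 -> 3 -> 4 -> 0 -> 10 -> 5 -> 1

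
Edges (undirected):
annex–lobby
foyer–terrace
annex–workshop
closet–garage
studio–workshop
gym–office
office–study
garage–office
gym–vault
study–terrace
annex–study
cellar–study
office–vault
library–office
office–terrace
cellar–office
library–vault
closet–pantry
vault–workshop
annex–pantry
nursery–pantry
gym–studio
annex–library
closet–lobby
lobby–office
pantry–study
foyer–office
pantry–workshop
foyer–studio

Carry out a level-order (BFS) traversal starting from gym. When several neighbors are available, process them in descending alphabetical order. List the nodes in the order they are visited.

Visit gym; enqueue vault, studio, office → queue [vault, studio, office]
Visit vault; enqueue workshop, library → queue [studio, office, workshop, library]
Visit studio; enqueue foyer → queue [office, workshop, library, foyer]
Visit office; enqueue terrace, study, lobby, garage, cellar → queue [workshop, library, foyer, terrace, study, lobby, garage, cellar]
Visit workshop; enqueue pantry, annex → queue [library, foyer, terrace, study, lobby, garage, cellar, pantry, annex]
Visit library → queue [foyer, terrace, study, lobby, garage, cellar, pantry, annex]
Visit foyer → queue [terrace, study, lobby, garage, cellar, pantry, annex]
Visit terrace → queue [study, lobby, garage, cellar, pantry, annex]
Visit study → queue [lobby, garage, cellar, pantry, annex]
Visit lobby; enqueue closet → queue [garage, cellar, pantry, annex, closet]
Visit garage → queue [cellar, pantry, annex, closet]
Visit cellar → queue [pantry, annex, closet]
Visit pantry; enqueue nursery → queue [annex, closet, nursery]
Visit annex → queue [closet, nursery]
Visit closet → queue [nursery]
Visit nursery → queue []

gym -> vault -> studio -> office -> workshop -> library -> foyer -> terrace -> study -> lobby -> garage -> cellar -> pantry -> annex -> closet -> nursery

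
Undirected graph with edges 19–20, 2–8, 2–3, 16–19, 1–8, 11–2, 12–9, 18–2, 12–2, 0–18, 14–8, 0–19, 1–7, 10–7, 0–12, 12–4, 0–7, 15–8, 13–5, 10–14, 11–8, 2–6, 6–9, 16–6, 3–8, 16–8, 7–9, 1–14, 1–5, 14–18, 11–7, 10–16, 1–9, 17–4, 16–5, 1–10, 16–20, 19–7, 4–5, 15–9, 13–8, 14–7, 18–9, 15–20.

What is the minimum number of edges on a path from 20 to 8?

Level 0: 20
Level 1: 15, 16, 19
Level 2: 0, 5, 6, 7, 8, 9, 10
Level 3: 1, 2, 3, 4, 11, 12, 13, 14, 18
Level 4: 17
8 first appears at level 2.

2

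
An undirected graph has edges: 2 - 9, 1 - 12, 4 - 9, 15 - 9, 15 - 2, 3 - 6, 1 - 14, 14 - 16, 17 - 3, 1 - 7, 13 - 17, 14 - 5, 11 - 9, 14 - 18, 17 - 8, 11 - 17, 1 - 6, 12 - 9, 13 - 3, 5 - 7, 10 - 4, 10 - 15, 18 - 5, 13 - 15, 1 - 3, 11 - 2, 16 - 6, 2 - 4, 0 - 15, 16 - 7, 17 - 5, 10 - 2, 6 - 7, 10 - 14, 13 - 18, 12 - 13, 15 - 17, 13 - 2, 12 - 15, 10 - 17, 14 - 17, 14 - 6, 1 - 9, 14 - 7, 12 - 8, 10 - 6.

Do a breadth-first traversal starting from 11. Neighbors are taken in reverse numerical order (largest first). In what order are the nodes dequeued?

11 -> 17 -> 9 -> 2 -> 15 -> 14 -> 13 -> 10 -> 8 -> 5 -> 3 -> 12 -> 4 -> 1 -> 0 -> 18 -> 16 -> 7 -> 6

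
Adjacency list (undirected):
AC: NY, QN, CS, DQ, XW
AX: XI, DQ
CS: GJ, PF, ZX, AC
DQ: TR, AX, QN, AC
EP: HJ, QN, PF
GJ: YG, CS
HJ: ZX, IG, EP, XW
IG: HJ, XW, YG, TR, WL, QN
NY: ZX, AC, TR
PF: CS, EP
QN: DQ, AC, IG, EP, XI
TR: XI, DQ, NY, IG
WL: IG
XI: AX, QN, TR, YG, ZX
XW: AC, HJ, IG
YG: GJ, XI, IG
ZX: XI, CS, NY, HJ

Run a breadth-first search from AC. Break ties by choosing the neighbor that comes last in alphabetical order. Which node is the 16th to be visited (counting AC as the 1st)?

Visit AC; enqueue XW, QN, NY, DQ, CS → queue [XW, QN, NY, DQ, CS]
Visit XW; enqueue IG, HJ → queue [QN, NY, DQ, CS, IG, HJ]
Visit QN; enqueue XI, EP → queue [NY, DQ, CS, IG, HJ, XI, EP]
Visit NY; enqueue ZX, TR → queue [DQ, CS, IG, HJ, XI, EP, ZX, TR]
Visit DQ; enqueue AX → queue [CS, IG, HJ, XI, EP, ZX, TR, AX]
Visit CS; enqueue PF, GJ → queue [IG, HJ, XI, EP, ZX, TR, AX, PF, GJ]
Visit IG; enqueue YG, WL → queue [HJ, XI, EP, ZX, TR, AX, PF, GJ, YG, WL]
Visit HJ → queue [XI, EP, ZX, TR, AX, PF, GJ, YG, WL]
Visit XI → queue [EP, ZX, TR, AX, PF, GJ, YG, WL]
Visit EP → queue [ZX, TR, AX, PF, GJ, YG, WL]
Visit ZX → queue [TR, AX, PF, GJ, YG, WL]
Visit TR → queue [AX, PF, GJ, YG, WL]
Visit AX → queue [PF, GJ, YG, WL]
Visit PF → queue [GJ, YG, WL]
Visit GJ → queue [YG, WL]
Visit YG → queue [WL]
Visit WL → queue []

Visit order: AC, XW, QN, NY, DQ, CS, IG, HJ, XI, EP, ZX, TR, AX, PF, GJ, YG, WL

YG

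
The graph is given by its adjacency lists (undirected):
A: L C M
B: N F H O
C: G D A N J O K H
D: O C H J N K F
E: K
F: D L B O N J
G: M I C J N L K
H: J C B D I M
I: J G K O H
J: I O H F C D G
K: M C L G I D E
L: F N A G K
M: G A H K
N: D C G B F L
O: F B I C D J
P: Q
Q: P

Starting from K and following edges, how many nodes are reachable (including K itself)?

15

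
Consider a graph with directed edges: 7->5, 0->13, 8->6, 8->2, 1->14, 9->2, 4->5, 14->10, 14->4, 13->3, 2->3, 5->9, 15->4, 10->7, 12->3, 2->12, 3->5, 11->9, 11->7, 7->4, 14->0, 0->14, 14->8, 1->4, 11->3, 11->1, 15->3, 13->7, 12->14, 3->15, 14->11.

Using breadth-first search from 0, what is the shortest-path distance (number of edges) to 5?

3

Level 0: 0
Level 1: 13, 14
Level 2: 3, 4, 7, 8, 10, 11
Level 3: 1, 2, 5, 6, 9, 15
Level 4: 12
5 first appears at level 3.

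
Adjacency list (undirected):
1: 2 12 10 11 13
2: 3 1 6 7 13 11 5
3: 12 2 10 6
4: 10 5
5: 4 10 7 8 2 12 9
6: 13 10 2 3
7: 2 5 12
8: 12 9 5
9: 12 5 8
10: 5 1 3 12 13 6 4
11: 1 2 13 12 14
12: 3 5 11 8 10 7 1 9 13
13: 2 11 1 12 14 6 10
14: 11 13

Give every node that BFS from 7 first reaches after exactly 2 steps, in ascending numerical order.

Level 0: 7
Level 1: 2, 5, 12
Level 2: 1, 3, 4, 6, 8, 9, 10, 11, 13
Level 3: 14

1, 3, 4, 6, 8, 9, 10, 11, 13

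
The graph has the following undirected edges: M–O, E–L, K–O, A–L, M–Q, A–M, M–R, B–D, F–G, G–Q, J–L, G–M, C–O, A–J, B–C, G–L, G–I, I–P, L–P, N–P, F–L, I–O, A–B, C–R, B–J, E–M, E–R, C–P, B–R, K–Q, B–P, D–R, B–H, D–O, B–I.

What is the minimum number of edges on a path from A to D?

2

Level 0: A
Level 1: B, J, L, M
Level 2: C, D, E, F, G, H, I, O, P, Q, R
Level 3: K, N
D first appears at level 2.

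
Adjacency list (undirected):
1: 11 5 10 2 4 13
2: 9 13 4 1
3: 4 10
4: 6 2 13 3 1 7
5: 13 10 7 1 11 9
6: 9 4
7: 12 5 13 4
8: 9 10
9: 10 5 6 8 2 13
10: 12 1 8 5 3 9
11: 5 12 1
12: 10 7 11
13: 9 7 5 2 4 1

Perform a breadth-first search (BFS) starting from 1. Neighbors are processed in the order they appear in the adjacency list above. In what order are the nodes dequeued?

Visit 1; enqueue 11, 5, 10, 2, 4, 13 → queue [11, 5, 10, 2, 4, 13]
Visit 11; enqueue 12 → queue [5, 10, 2, 4, 13, 12]
Visit 5; enqueue 7, 9 → queue [10, 2, 4, 13, 12, 7, 9]
Visit 10; enqueue 8, 3 → queue [2, 4, 13, 12, 7, 9, 8, 3]
Visit 2 → queue [4, 13, 12, 7, 9, 8, 3]
Visit 4; enqueue 6 → queue [13, 12, 7, 9, 8, 3, 6]
Visit 13 → queue [12, 7, 9, 8, 3, 6]
Visit 12 → queue [7, 9, 8, 3, 6]
Visit 7 → queue [9, 8, 3, 6]
Visit 9 → queue [8, 3, 6]
Visit 8 → queue [3, 6]
Visit 3 → queue [6]
Visit 6 → queue []

1 -> 11 -> 5 -> 10 -> 2 -> 4 -> 13 -> 12 -> 7 -> 9 -> 8 -> 3 -> 6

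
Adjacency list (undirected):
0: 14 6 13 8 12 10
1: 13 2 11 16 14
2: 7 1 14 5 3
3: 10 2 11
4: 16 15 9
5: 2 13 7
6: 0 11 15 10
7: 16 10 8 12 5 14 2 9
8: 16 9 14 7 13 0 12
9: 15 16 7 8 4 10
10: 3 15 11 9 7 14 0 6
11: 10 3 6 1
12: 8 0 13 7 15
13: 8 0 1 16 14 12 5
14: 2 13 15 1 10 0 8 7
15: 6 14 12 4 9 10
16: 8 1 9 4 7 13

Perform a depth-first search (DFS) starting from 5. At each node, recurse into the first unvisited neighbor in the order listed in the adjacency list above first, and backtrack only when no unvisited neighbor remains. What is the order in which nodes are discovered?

Visit 5
5 → 2
2 → 7
7 → 16
16 → 8
8 → 9
9 → 15
15 → 6
6 → 0
0 → 14
14 → 13
13 → 1
1 → 11
11 → 10
10 → 3
13 → 12
15 → 4

5, 2, 7, 16, 8, 9, 15, 6, 0, 14, 13, 1, 11, 10, 3, 12, 4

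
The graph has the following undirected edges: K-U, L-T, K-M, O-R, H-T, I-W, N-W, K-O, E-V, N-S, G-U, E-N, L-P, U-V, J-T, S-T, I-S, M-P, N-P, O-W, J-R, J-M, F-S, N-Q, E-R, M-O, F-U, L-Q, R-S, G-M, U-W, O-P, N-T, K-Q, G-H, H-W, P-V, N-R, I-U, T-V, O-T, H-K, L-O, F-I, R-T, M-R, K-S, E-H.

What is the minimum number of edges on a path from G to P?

2

Level 0: G
Level 1: H, M, U
Level 2: E, F, I, J, K, O, P, R, T, V, W
Level 3: L, N, Q, S
P first appears at level 2.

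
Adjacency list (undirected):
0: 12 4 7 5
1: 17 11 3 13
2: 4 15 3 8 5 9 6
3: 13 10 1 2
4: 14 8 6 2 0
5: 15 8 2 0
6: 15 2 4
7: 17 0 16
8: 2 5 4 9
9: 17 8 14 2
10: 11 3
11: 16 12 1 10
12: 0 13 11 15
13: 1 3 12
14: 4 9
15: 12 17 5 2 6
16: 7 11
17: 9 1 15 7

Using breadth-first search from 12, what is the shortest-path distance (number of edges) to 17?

2

Level 0: 12
Level 1: 0, 11, 13, 15
Level 2: 1, 2, 3, 4, 5, 6, 7, 10, 16, 17
Level 3: 8, 9, 14
17 first appears at level 2.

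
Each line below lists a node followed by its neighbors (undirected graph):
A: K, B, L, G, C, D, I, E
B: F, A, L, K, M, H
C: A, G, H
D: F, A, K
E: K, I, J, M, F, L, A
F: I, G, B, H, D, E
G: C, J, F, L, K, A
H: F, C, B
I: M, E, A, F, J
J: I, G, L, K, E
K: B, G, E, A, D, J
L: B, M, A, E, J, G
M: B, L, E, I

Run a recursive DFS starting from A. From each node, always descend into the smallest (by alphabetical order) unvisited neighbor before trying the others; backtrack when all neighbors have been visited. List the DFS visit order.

A, B, F, D, K, E, I, J, G, C, H, L, M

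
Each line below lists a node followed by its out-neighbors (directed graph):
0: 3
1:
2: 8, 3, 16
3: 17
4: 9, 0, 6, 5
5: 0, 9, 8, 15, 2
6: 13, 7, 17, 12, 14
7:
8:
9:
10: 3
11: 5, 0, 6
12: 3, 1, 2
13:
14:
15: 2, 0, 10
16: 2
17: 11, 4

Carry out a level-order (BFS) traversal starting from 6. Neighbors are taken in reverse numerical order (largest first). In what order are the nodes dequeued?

6 17 14 13 12 7 11 4 3 2 1 5 0 9 16 8 15 10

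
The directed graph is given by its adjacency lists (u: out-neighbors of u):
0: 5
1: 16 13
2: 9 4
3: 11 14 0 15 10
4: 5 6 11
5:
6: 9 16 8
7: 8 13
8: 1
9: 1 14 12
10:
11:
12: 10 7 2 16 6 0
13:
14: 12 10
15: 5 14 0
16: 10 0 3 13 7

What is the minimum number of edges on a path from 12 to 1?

Level 0: 12
Level 1: 0, 2, 6, 7, 10, 16
Level 2: 3, 4, 5, 8, 9, 13
Level 3: 1, 11, 14, 15
1 first appears at level 3.

3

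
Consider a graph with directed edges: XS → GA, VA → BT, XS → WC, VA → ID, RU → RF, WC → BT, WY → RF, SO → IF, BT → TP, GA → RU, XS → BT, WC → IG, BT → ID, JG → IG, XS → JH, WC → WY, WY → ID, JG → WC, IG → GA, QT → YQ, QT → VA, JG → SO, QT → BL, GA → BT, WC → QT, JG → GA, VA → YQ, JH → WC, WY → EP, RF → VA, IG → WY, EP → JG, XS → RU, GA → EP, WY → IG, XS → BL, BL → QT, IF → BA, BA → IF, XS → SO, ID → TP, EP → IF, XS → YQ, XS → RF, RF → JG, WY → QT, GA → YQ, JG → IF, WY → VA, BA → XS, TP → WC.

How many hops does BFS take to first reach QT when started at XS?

2

Level 0: XS
Level 1: BL, BT, GA, JH, RF, RU, SO, WC, YQ
Level 2: EP, ID, IF, IG, JG, QT, TP, VA, WY
Level 3: BA
QT first appears at level 2.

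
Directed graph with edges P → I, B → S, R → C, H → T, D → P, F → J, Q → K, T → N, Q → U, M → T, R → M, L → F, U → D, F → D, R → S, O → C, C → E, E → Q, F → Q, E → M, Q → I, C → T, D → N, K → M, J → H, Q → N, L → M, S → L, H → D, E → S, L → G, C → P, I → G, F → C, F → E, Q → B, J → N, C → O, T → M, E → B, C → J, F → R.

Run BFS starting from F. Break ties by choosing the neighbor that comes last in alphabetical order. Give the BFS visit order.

F → R → Q → J → E → D → C → S → M → U → N → K → I → B → H → P → T → O → L → G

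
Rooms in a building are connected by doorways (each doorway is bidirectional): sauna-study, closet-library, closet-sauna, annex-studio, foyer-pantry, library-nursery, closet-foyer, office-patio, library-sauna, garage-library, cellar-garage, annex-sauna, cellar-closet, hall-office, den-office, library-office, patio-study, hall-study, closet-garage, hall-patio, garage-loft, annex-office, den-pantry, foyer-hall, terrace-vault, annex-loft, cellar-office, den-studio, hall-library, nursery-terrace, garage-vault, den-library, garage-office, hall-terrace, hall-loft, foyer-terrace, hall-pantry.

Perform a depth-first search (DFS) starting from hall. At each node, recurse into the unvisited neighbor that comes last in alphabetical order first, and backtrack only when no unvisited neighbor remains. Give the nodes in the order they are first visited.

Visit hall
hall → terrace
terrace → vault
vault → garage
garage → office
office → patio
patio → study
study → sauna
sauna → library
library → nursery
library → den
den → studio
studio → annex
annex → loft
den → pantry
pantry → foyer
foyer → closet
closet → cellar

hall terrace vault garage office patio study sauna library nursery den studio annex loft pantry foyer closet cellar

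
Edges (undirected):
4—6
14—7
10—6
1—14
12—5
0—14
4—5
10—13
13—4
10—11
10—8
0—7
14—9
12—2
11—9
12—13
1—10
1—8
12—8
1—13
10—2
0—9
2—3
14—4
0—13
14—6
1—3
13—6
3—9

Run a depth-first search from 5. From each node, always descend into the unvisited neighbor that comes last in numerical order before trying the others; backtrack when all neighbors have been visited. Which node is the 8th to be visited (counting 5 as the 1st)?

7

Visit 5
5 → 12
12 → 13
13 → 10
10 → 11
11 → 9
9 → 14
14 → 7
7 → 0
14 → 6
6 → 4
14 → 1
1 → 8
1 → 3
3 → 2

Visit order: 5, 12, 13, 10, 11, 9, 14, 7, 0, 6, 4, 1, 8, 3, 2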